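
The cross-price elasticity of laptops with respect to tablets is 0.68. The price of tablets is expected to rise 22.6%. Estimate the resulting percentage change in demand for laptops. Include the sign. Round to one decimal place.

15.4%

%ΔQ ≈ ε × %ΔP of tablets = 0.68 × (22.6%) = 15.4%.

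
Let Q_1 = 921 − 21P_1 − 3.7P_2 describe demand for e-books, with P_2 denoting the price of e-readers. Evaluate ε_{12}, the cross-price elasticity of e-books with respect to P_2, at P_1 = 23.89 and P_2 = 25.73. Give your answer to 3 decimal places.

-0.294

At P_1 = 23.89 and P_2 = 25.73: Q_1 = 324.109.
∂Q_1/∂P_2 = -3.7.
ε = (∂Q_1/∂P_2)(P_2/Q_1) = -3.7 × (25.73/324.109) ≈ -0.294.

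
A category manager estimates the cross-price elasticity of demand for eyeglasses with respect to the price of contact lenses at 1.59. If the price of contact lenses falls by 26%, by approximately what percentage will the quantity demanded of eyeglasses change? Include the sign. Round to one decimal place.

%ΔQ ≈ ε × %ΔP of contact lenses = 1.59 × (-26%) = -41.3%.
Demand for eyeglasses falls by about 41.3%.

-41.3%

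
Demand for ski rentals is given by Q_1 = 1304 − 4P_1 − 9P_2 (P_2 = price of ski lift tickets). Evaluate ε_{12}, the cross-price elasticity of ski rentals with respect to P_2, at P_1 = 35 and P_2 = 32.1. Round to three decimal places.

At P_1 = 35 and P_2 = 32.1: Q_1 = 875.1.
∂Q_1/∂P_2 = -9.
ε = (∂Q_1/∂P_2)(P_2/Q_1) = -9 × (32.1/875.1) ≈ -0.330.

-0.330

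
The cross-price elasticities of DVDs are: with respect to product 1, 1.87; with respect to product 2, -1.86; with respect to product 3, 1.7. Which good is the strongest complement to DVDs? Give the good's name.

Complements have ε < 0. The most negative value is -1.86 (product 2).

product 2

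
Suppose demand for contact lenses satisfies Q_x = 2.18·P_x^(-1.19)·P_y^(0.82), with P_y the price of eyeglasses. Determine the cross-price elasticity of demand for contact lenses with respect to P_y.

0.82

In a log-linear (constant-elasticity) demand function, the coefficient on the exponent of P_y is the cross-price elasticity.
ε = 0.82. Positive, so contact lenses and eyeglasses are substitutes.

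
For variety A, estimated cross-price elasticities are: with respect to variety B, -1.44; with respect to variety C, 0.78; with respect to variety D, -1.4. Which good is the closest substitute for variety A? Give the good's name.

variety C

Substitutes have ε > 0. Among the positive values, 0.78 (variety C) is largest.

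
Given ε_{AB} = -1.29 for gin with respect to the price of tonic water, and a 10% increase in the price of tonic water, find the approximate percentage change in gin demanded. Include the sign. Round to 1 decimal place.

%ΔQ ≈ ε × %ΔP of tonic water = -1.29 × (10%) = -12.9%.
Demand for gin falls by about 12.9%.

-12.9%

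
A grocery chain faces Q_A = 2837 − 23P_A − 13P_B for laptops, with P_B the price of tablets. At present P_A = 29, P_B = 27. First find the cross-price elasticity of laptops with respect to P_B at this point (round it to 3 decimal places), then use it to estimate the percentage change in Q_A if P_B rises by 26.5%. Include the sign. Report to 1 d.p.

At P_A = 29, P_B = 27: Q_A = 1819.
∂Q_A/∂P_B = -13.
ε = (∂Q_A/∂P_B)(P_B/Q_A) = -13.0000 × 27/1819 ≈ -0.193.
%ΔQ_A ≈ ε × %ΔP_B = -0.193 × (26.5%) = -5.1%.

-5.1%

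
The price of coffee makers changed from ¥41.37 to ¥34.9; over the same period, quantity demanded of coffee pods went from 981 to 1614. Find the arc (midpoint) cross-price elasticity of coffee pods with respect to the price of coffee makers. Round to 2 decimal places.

-2.88

ΔQ_A = 1614 − 981 = 633; ΔP_B = 34.9 − 41.37 = -6.47.
Midpoints: Q̄_A = 1297.5, P̄_B = 38.13.
ε = (ΔQ_A/Q̄_A)/(ΔP_B/P̄_B) = (633/1297.5)/(-6.47/38.13) ≈ -2.88.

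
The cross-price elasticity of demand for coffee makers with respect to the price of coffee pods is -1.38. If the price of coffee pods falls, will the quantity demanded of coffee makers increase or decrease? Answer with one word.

ε < 0 and the price of coffee pods falls, so the quantity of coffee makers moves in the opposite direction: it increases.

increase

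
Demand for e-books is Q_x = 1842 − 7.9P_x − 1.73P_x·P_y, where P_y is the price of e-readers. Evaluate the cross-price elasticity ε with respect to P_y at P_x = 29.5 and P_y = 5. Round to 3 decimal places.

At P_x = 29.5 and P_y = 5: Q_x = 1353.775.
∂Q_x/∂P_y = -1.73P_x = -1.73(29.5) = -51.0350.
ε = (∂Q_x/∂P_y)(P_y/Q_x) = -51.0350 × (5/1353.775) ≈ -0.188.

-0.188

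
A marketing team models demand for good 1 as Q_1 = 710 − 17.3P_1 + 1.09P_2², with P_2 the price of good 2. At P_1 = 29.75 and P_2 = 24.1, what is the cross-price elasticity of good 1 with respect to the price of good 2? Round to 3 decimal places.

At P_1 = 29.75 and P_2 = 24.1: Q_1 = 828.408.
∂Q_1/∂P_2 = 2.18P_2 = 2.18(24.1) = 52.5380.
ε = (∂Q_1/∂P_2)(P_2/Q_1) = 52.5380 × (24.1/828.408) ≈ 1.528.

1.528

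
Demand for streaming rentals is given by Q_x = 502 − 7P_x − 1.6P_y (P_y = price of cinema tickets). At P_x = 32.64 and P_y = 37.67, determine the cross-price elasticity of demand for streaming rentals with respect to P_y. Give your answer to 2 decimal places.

At P_x = 32.64 and P_y = 37.67: Q_x = 213.248.
∂Q_x/∂P_y = -1.6.
ε = (∂Q_x/∂P_y)(P_y/Q_x) = -1.6 × (37.67/213.248) ≈ -0.28.
Since ε < 0, streaming rentals and cinema tickets are complements.

-0.28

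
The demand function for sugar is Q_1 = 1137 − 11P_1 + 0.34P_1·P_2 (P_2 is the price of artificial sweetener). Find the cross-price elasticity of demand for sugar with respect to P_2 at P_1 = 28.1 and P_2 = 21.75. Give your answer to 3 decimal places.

0.201

At P_1 = 28.1 and P_2 = 21.75: Q_1 = 1035.699.
∂Q_1/∂P_2 = 0.34P_1 = 0.34(28.1) = 9.5540.
ε = (∂Q_1/∂P_2)(P_2/Q_1) = 9.5540 × (21.75/1035.699) ≈ 0.201.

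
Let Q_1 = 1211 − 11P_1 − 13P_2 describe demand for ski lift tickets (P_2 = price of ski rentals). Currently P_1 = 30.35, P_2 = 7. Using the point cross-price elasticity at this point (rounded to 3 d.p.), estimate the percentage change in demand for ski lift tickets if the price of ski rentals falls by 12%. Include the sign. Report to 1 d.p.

At P_1 = 30.35, P_2 = 7: Q_1 = 786.15.
∂Q_1/∂P_2 = -13.
ε = (∂Q_1/∂P_2)(P_2/Q_1) = -13.0000 × 7/786.15 ≈ -0.116.
%ΔQ_1 ≈ ε × %ΔP_2 = -0.116 × (-12%) = 1.4%.

1.4%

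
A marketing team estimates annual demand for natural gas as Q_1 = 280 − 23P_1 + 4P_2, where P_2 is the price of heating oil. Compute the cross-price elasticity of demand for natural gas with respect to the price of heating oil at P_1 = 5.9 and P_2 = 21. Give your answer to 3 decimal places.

At P_1 = 5.9 and P_2 = 21: Q_1 = 228.3.
∂Q_1/∂P_2 = 4.
ε = (∂Q_1/∂P_2)(P_2/Q_1) = 4 × (21/228.3) ≈ 0.368.
Since ε > 0, natural gas and heating oil are substitutes.

0.368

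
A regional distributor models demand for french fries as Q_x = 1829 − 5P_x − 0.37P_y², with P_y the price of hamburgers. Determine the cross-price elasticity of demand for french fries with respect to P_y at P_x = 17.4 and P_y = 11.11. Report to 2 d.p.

At P_x = 17.4 and P_y = 11.11: Q_x = 1696.330.
∂Q_x/∂P_y = -0.74P_y = -0.74(11.11) = -8.2214.
ε = (∂Q_x/∂P_y)(P_y/Q_x) = -8.2214 × (11.11/1696.330) ≈ -0.05.
ε < 0: complements.

-0.05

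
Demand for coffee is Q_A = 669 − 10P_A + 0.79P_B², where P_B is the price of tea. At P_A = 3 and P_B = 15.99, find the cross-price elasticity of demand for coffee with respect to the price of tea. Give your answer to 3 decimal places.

At P_A = 3 and P_B = 15.99: Q_A = 840.987.
∂Q_A/∂P_B = 1.58P_B = 1.58(15.99) = 25.2642.
ε = (∂Q_A/∂P_B)(P_B/Q_A) = 25.2642 × (15.99/840.987) ≈ 0.480.
ε > 0: substitutes.

0.480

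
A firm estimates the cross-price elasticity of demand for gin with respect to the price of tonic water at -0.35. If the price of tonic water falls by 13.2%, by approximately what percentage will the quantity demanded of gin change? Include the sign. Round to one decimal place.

%ΔQ ≈ ε × %ΔP of tonic water = -0.35 × (-13.2%) = 4.6%.

4.6%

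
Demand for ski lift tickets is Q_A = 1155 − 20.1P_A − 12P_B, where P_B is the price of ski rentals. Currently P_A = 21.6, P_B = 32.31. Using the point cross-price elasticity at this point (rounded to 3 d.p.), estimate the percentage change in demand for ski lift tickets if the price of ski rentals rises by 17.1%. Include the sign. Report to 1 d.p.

At P_A = 21.6, P_B = 32.31: Q_A = 333.12.
∂Q_A/∂P_B = -12.
ε = (∂Q_A/∂P_B)(P_B/Q_A) = -12.0000 × 32.31/333.12 ≈ -1.164.
%ΔQ_A ≈ ε × %ΔP_B = -1.164 × (17.1%) = -19.9%.

-19.9%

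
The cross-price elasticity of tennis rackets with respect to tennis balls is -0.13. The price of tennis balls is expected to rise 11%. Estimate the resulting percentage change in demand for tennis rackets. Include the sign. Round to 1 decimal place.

%ΔQ ≈ ε × %ΔP of tennis balls = -0.13 × (11%) = -1.4%.
Demand for tennis rackets falls by about 1.4%.

-1.4%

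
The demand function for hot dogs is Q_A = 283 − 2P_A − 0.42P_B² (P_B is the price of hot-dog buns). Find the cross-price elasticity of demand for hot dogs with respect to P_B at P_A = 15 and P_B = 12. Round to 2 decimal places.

-0.63

At P_A = 15 and P_B = 12: Q_A = 192.52.
∂Q_A/∂P_B = -0.84P_B = -0.84(12) = -10.0800.
ε = (∂Q_A/∂P_B)(P_B/Q_A) = -10.0800 × (12/192.52) ≈ -0.63.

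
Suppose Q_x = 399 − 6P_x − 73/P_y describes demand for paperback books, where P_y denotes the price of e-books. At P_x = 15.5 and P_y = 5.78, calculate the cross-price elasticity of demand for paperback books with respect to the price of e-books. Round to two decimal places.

0.04

At P_x = 15.5 and P_y = 5.78: Q_x = 293.370.
∂Q_x/∂P_y = 73/P_y² = 2.1851.
ε = (∂Q_x/∂P_y)(P_y/Q_x) = 2.1851 × (5.78/293.370) ≈ 0.04.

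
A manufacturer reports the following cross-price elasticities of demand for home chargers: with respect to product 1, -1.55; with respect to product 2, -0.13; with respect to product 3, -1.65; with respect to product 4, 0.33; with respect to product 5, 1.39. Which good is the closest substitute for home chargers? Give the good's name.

product 5

Substitutes have ε > 0. Among the positive values, 1.39 (product 5) is largest.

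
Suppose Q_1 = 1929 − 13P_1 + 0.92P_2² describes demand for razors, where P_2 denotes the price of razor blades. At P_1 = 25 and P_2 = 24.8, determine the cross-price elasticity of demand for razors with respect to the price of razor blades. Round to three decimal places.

At P_1 = 25 and P_2 = 24.8: Q_1 = 2169.837.
∂Q_1/∂P_2 = 1.84P_2 = 1.84(24.8) = 45.6320.
ε = (∂Q_1/∂P_2)(P_2/Q_1) = 45.6320 × (24.8/2169.837) ≈ 0.522.
ε > 0: substitutes.

0.522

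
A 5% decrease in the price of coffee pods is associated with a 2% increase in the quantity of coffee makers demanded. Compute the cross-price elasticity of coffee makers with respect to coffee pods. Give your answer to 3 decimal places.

-0.400

ε = (%ΔQ of coffee makers) / (%ΔP of coffee pods) = (2%) / (-5%) ≈ -0.400.
Negative cross-price elasticity: complements.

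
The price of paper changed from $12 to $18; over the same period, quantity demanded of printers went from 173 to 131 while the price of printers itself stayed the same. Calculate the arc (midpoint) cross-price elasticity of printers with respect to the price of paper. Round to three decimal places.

ΔQ_A = 131 − 173 = -42; ΔP_B = 18 − 12 = 6.
Midpoints: Q̄_A = 152.0, P̄_B = 15.00.
ε = (ΔQ_A/Q̄_A)/(ΔP_B/P̄_B) = (-42/152.0)/(6/15.00) ≈ -0.691.
ε < 0: printers and paper are complements.

-0.691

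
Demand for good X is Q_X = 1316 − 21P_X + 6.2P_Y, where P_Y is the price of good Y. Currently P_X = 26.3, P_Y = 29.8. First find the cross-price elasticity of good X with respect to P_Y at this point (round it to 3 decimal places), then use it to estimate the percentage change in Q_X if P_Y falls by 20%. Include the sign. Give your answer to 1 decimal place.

At P_X = 26.3, P_Y = 29.8: Q_X = 948.46.
∂Q_X/∂P_Y = 6.2.
ε = (∂Q_X/∂P_Y)(P_Y/Q_X) = 6.2000 × 29.8/948.46 ≈ 0.195.
%ΔQ_X ≈ ε × %ΔP_Y = 0.195 × (-20%) = -3.9%.

-3.9%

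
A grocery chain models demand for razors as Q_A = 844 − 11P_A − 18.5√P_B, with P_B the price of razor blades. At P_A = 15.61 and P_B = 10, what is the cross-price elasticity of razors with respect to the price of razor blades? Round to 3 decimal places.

-0.048

At P_A = 15.61 and P_B = 10: Q_A = 613.788.
∂Q_A/∂P_B = -18.5/(2√P_B) = -18.5/(2√10) = -2.9251.
ε = (∂Q_A/∂P_B)(P_B/Q_A) = -2.9251 × (10/613.788) ≈ -0.048.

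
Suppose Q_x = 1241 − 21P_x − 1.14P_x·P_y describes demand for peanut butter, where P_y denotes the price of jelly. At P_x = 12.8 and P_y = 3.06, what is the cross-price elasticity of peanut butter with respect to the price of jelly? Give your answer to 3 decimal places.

At P_x = 12.8 and P_y = 3.06: Q_x = 927.548.
∂Q_x/∂P_y = -1.14P_x = -1.14(12.8) = -14.5920.
ε = (∂Q_x/∂P_y)(P_y/Q_x) = -14.5920 × (3.06/927.548) ≈ -0.048.
ε < 0: complements.

-0.048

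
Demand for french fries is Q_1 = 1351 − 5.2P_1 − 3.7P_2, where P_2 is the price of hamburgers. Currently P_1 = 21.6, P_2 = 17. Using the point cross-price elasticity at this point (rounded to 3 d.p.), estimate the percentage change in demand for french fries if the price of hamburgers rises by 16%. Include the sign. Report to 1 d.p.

At P_1 = 21.6, P_2 = 17: Q_1 = 1175.78.
∂Q_1/∂P_2 = -3.7.
ε = (∂Q_1/∂P_2)(P_2/Q_1) = -3.7000 × 17/1175.78 ≈ -0.053.
%ΔQ_1 ≈ ε × %ΔP_2 = -0.053 × (16%) = -0.8%.

-0.8%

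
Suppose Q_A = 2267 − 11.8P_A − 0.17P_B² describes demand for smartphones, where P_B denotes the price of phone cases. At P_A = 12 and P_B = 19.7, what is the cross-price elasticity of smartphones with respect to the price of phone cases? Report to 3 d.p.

At P_A = 12 and P_B = 19.7: Q_A = 2059.425.
∂Q_A/∂P_B = -0.34P_B = -0.34(19.7) = -6.6980.
ε = (∂Q_A/∂P_B)(P_B/Q_A) = -6.6980 × (19.7/2059.425) ≈ -0.064.
ε < 0: complements.

-0.064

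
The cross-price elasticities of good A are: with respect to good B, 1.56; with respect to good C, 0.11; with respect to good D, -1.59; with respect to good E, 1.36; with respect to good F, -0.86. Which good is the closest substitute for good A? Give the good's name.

Substitutes have ε > 0. Among the positive values, 1.56 (good B) is largest.

good B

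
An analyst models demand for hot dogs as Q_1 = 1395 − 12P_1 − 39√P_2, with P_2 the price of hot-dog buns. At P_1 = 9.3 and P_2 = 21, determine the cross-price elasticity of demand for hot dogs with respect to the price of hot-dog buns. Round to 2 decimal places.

At P_1 = 9.3 and P_2 = 21: Q_1 = 1104.680.
∂Q_1/∂P_2 = -39/(2√P_2) = -39/(2√21) = -4.2552.
ε = (∂Q_1/∂P_2)(P_2/Q_1) = -4.2552 × (21/1104.680) ≈ -0.08.
ε < 0: complements.

-0.08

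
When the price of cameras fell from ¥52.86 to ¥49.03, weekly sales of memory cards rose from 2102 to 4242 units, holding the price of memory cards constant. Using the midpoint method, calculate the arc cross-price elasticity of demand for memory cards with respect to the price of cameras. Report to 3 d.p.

-8.974

ΔQ_A = 4242 − 2102 = 2140; ΔP_B = 49.03 − 52.86 = -3.83.
Midpoints: Q̄_A = 3172.0, P̄_B = 50.95.
ε = (ΔQ_A/Q̄_A)/(ΔP_B/P̄_B) = (2140/3172.0)/(-3.83/50.95) ≈ -8.974.
ε < 0: memory cards and cameras are complements.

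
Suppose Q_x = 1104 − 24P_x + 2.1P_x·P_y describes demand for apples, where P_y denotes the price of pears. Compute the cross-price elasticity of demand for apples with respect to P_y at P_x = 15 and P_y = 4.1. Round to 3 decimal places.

0.148

At P_x = 15 and P_y = 4.1: Q_x = 873.15.
∂Q_x/∂P_y = 2.1P_x = 2.1(15) = 31.5000.
ε = (∂Q_x/∂P_y)(P_y/Q_x) = 31.5000 × (4.1/873.15) ≈ 0.148.
ε > 0: substitutes.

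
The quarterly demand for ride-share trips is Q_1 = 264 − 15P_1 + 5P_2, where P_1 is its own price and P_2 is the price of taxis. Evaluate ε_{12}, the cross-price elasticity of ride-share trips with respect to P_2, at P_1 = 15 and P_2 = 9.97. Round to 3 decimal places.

0.561

At P_1 = 15 and P_2 = 9.97: Q_1 = 88.85.
∂Q_1/∂P_2 = 5.
ε = (∂Q_1/∂P_2)(P_2/Q_1) = 5 × (9.97/88.85) ≈ 0.561.
Since ε > 0, ride-share trips and taxis are substitutes.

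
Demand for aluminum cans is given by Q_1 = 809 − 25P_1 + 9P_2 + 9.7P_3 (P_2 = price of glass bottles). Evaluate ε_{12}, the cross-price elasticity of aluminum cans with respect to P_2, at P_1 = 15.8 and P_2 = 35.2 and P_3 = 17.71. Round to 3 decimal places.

0.351

At P_1 = 15.8 and P_2 = 35.2 and P_3 = 17.71: Q_1 = 902.587.
∂Q_1/∂P_2 = 9.
ε = (∂Q_1/∂P_2)(P_2/Q_1) = 9 × (35.2/902.587) ≈ 0.351.
Since ε > 0, aluminum cans and glass bottles are substitutes.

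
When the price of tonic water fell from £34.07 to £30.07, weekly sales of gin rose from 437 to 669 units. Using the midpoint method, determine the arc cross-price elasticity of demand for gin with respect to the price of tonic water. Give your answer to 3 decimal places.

-3.364

ΔQ_A = 669 − 437 = 232; ΔP_B = 30.07 − 34.07 = -4.
Midpoints: Q̄_A = 553.0, P̄_B = 32.07.
ε = (ΔQ_A/Q̄_A)/(ΔP_B/P̄_B) = (232/553.0)/(-4/32.07) ≈ -3.364.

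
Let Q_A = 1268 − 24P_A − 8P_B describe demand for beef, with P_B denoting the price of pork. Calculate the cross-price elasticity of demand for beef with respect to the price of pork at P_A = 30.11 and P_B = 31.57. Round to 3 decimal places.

At P_A = 30.11 and P_B = 31.57: Q_A = 292.8.
∂Q_A/∂P_B = -8.
ε = (∂Q_A/∂P_B)(P_B/Q_A) = -8 × (31.57/292.8) ≈ -0.863.

-0.863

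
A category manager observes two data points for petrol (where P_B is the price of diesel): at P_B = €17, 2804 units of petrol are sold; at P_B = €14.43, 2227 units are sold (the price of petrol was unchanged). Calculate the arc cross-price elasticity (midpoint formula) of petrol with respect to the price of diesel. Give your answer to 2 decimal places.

1.40

ΔQ_A = 2227 − 2804 = -577; ΔP_B = 14.43 − 17 = -2.57.
Midpoints: Q̄_A = 2515.5, P̄_B = 15.71.
ε = (ΔQ_A/Q̄_A)/(ΔP_B/P̄_B) = (-577/2515.5)/(-2.57/15.71) ≈ 1.40.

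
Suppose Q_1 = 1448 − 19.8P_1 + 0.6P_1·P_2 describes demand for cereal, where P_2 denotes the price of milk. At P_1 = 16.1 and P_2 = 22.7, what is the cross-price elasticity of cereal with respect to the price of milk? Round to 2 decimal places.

At P_1 = 16.1 and P_2 = 22.7: Q_1 = 1348.502.
∂Q_1/∂P_2 = 0.6P_1 = 0.6(16.1) = 9.6600.
ε = (∂Q_1/∂P_2)(P_2/Q_1) = 9.6600 × (22.7/1348.502) ≈ 0.16.

0.16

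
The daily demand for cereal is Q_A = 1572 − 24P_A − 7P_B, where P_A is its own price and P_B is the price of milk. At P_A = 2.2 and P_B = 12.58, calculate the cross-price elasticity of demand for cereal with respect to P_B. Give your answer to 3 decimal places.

At P_A = 2.2 and P_B = 12.58: Q_A = 1431.14.
∂Q_A/∂P_B = -7.
ε = (∂Q_A/∂P_B)(P_B/Q_A) = -7 × (12.58/1431.14) ≈ -0.062.
Since ε < 0, cereal and milk are complements.

-0.062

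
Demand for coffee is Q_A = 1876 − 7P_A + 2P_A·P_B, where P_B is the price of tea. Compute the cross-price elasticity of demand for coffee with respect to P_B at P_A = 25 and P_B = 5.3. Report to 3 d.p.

At P_A = 25 and P_B = 5.3: Q_A = 1966.
∂Q_A/∂P_B = 2P_A = 2(25) = 50.0000.
ε = (∂Q_A/∂P_B)(P_B/Q_A) = 50.0000 × (5.3/1966) ≈ 0.135.

0.135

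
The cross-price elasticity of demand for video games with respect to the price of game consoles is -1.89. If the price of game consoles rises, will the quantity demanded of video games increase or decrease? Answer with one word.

decrease

ε < 0 and the price of game consoles rises, so the quantity of video games moves in the opposite direction: it decreases.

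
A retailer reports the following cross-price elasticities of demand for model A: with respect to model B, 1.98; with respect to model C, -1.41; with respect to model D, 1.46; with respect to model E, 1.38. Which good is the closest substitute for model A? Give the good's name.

Substitutes have ε > 0. Among the positive values, 1.98 (model B) is largest.

model B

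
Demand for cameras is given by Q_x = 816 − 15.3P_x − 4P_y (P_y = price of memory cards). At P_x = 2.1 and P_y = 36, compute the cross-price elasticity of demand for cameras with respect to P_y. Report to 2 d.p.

-0.23

At P_x = 2.1 and P_y = 36: Q_x = 639.87.
∂Q_x/∂P_y = -4.
ε = (∂Q_x/∂P_y)(P_y/Q_x) = -4 × (36/639.87) ≈ -0.23.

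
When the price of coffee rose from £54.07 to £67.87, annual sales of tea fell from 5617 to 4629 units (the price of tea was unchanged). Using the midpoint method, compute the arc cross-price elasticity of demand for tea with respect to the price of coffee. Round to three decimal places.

ΔQ_A = 4629 − 5617 = -988; ΔP_B = 67.87 − 54.07 = 13.8.
Midpoints: Q̄_A = 5123.0, P̄_B = 60.97.
ε = (ΔQ_A/Q̄_A)/(ΔP_B/P̄_B) = (-988/5123.0)/(13.8/60.97) ≈ -0.852.
ε < 0: tea and coffee are complements.

-0.852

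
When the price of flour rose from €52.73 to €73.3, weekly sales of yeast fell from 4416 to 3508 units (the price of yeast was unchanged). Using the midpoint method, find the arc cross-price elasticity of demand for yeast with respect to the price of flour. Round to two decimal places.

ΔQ_A = 3508 − 4416 = -908; ΔP_B = 73.3 − 52.73 = 20.57.
Midpoints: Q̄_A = 3962.0, P̄_B = 63.02.
ε = (ΔQ_A/Q̄_A)/(ΔP_B/P̄_B) = (-908/3962.0)/(20.57/63.02) ≈ -0.70.
ε < 0: yeast and flour are complements.

-0.70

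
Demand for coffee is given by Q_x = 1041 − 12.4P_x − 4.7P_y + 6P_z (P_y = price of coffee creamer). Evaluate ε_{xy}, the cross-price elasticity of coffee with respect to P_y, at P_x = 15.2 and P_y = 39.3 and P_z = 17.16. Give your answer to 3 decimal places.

-0.240

At P_x = 15.2 and P_y = 39.3 and P_z = 17.16: Q_x = 770.77.
∂Q_x/∂P_y = -4.7.
ε = (∂Q_x/∂P_y)(P_y/Q_x) = -4.7 × (39.3/770.77) ≈ -0.240.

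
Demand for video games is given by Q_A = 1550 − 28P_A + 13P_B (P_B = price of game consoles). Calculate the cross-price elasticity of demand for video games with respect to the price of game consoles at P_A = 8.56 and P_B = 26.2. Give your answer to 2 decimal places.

At P_A = 8.56 and P_B = 26.2: Q_A = 1650.92.
∂Q_A/∂P_B = 13.
ε = (∂Q_A/∂P_B)(P_B/Q_A) = 13 × (26.2/1650.92) ≈ 0.21.
Since ε > 0, video games and game consoles are substitutes.

0.21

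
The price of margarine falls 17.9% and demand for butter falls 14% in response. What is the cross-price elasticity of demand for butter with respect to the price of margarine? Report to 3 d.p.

0.782

ε = (%ΔQ of butter) / (%ΔP of margarine) = (-14%) / (-17.9%) ≈ 0.782.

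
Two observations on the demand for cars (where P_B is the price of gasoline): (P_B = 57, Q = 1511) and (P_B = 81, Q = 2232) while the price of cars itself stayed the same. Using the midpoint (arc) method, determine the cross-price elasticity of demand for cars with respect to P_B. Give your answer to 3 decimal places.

ΔQ_A = 2232 − 1511 = 721; ΔP_B = 81 − 57 = 24.
Midpoints: Q̄_A = 1871.5, P̄_B = 69.00.
ε = (ΔQ_A/Q̄_A)/(ΔP_B/P̄_B) = (721/1871.5)/(24/69.00) ≈ 1.108.
ε > 0: cars and gasoline are substitutes.

1.108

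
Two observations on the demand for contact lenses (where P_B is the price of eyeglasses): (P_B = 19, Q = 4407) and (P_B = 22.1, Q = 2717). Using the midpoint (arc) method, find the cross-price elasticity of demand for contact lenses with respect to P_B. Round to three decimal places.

-3.145

ΔQ_A = 2717 − 4407 = -1690; ΔP_B = 22.1 − 19 = 3.1.
Midpoints: Q̄_A = 3562.0, P̄_B = 20.55.
ε = (ΔQ_A/Q̄_A)/(ΔP_B/P̄_B) = (-1690/3562.0)/(3.1/20.55) ≈ -3.145.
ε < 0: contact lenses and eyeglasses are complements.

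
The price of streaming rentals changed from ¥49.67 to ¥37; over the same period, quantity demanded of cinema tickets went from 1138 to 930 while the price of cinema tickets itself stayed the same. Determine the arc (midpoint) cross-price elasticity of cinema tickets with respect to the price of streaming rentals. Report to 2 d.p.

0.69

ΔQ_A = 930 − 1138 = -208; ΔP_B = 37 − 49.67 = -12.67.
Midpoints: Q̄_A = 1034.0, P̄_B = 43.34.
ε = (ΔQ_A/Q̄_A)/(ΔP_B/P̄_B) = (-208/1034.0)/(-12.67/43.34) ≈ 0.69.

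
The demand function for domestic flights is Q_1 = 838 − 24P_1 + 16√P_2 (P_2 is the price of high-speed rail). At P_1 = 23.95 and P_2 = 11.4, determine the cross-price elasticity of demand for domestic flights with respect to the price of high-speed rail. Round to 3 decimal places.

At P_1 = 23.95 and P_2 = 11.4: Q_1 = 317.222.
∂Q_1/∂P_2 = 16/(2√P_2) = 16/(2√11.4) = 2.3694.
ε = (∂Q_1/∂P_2)(P_2/Q_1) = 2.3694 × (11.4/317.222) ≈ 0.085.

0.085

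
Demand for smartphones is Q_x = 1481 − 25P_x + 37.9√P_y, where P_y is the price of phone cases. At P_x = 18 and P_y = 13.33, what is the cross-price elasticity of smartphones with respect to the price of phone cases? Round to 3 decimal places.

At P_x = 18 and P_y = 13.33: Q_x = 1169.374.
∂Q_x/∂P_y = 37.9/(2√P_y) = 37.9/(2√13.33) = 5.1903.
ε = (∂Q_x/∂P_y)(P_y/Q_x) = 5.1903 × (13.33/1169.374) ≈ 0.059.
ε > 0: substitutes.

0.059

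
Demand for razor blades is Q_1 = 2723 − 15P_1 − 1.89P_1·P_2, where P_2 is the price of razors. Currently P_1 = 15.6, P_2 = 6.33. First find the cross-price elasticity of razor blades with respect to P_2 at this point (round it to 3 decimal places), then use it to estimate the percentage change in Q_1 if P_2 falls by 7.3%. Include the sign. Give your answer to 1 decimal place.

At P_1 = 15.6, P_2 = 6.33: Q_1 = 2302.366.
∂Q_1/∂P_2 = -1.89P_1 = -29.4840.
ε = (∂Q_1/∂P_2)(P_2/Q_1) = -29.4840 × 6.33/2302.366 ≈ -0.081.
%ΔQ_1 ≈ ε × %ΔP_2 = -0.081 × (-7.3%) = 0.6%.

0.6%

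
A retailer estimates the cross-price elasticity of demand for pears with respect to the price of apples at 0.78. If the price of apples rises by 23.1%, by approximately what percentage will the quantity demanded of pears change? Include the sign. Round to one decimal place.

%ΔQ ≈ ε × %ΔP of apples = 0.78 × (23.1%) = 18.0%.

18.0%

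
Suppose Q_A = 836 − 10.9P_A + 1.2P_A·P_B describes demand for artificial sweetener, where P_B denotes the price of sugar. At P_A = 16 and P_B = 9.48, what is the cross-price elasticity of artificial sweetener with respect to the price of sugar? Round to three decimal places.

At P_A = 16 and P_B = 9.48: Q_A = 843.616.
∂Q_A/∂P_B = 1.2P_A = 1.2(16) = 19.2000.
ε = (∂Q_A/∂P_B)(P_B/Q_A) = 19.2000 × (9.48/843.616) ≈ 0.216.
ε > 0: substitutes.

0.216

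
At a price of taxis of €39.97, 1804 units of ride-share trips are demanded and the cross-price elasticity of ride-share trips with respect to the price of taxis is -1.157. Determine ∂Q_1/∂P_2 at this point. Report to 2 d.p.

-52.22

ε = (∂Q_1/∂P_2)·(P_2/Q_1) ⇒ ∂Q_1/∂P_2 = ε·Q_1/P_2 = -1.157 × 1804/39.97 ≈ -52.22.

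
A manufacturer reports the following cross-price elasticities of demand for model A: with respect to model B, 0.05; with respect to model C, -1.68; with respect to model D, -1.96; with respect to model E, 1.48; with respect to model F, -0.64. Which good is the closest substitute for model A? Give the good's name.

Substitutes have ε > 0. Among the positive values, 1.48 (model E) is largest.

model E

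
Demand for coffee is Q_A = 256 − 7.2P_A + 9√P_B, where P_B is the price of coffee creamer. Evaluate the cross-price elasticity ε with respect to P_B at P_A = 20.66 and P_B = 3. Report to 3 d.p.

At P_A = 20.66 and P_B = 3: Q_A = 122.836.
∂Q_A/∂P_B = 9/(2√P_B) = 9/(2√3) = 2.5981.
ε = (∂Q_A/∂P_B)(P_B/Q_A) = 2.5981 × (3/122.836) ≈ 0.063.

0.063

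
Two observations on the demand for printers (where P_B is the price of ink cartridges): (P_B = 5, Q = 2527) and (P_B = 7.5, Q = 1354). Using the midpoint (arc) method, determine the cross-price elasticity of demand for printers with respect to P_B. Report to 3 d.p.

ΔQ_A = 1354 − 2527 = -1173; ΔP_B = 7.5 − 5 = 2.5.
Midpoints: Q̄_A = 1940.5, P̄_B = 6.25.
ε = (ΔQ_A/Q̄_A)/(ΔP_B/P̄_B) = (-1173/1940.5)/(2.5/6.25) ≈ -1.511.
ε < 0: printers and ink cartridges are complements.

-1.511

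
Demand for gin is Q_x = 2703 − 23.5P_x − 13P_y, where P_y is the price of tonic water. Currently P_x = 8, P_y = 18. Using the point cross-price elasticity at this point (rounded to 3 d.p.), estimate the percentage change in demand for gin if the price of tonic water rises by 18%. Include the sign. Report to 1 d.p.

-1.9%

At P_x = 8, P_y = 18: Q_x = 2281.
∂Q_x/∂P_y = -13.
ε = (∂Q_x/∂P_y)(P_y/Q_x) = -13.0000 × 18/2281 ≈ -0.103.
%ΔQ_x ≈ ε × %ΔP_y = -0.103 × (18%) = -1.9%.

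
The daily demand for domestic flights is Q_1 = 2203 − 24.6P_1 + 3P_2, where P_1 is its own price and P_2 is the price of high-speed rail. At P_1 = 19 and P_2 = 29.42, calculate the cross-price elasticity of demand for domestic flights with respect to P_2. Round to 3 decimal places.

At P_1 = 19 and P_2 = 29.42: Q_1 = 1823.86.
∂Q_1/∂P_2 = 3.
ε = (∂Q_1/∂P_2)(P_2/Q_1) = 3 × (29.42/1823.86) ≈ 0.048.
Since ε > 0, domestic flights and high-speed rail are substitutes.

0.048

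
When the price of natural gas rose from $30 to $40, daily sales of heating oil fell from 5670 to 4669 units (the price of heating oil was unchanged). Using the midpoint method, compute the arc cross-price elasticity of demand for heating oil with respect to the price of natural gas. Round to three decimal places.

ΔQ_A = 4669 − 5670 = -1001; ΔP_B = 40 − 30 = 10.
Midpoints: Q̄_A = 5169.5, P̄_B = 35.00.
ε = (ΔQ_A/Q̄_A)/(ΔP_B/P̄_B) = (-1001/5169.5)/(10/35.00) ≈ -0.678.

-0.678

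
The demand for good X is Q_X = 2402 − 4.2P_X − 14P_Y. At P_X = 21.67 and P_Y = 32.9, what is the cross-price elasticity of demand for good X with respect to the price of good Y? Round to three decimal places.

-0.249

At P_X = 21.67 and P_Y = 32.9: Q_X = 1850.386.
∂Q_X/∂P_Y = -14.
ε = (∂Q_X/∂P_Y)(P_Y/Q_X) = -14 × (32.9/1850.386) ≈ -0.249.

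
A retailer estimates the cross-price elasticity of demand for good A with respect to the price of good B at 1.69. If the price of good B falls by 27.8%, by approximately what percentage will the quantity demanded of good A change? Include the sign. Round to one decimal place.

%ΔQ ≈ ε × %ΔP of good B = 1.69 × (-27.8%) = -47.0%.

-47.0%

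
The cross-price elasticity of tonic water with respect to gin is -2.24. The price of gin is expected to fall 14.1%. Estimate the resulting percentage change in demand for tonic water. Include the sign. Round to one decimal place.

%ΔQ ≈ ε × %ΔP of gin = -2.24 × (-14.1%) = 31.6%.
Demand for tonic water rises by about 31.6%.

31.6%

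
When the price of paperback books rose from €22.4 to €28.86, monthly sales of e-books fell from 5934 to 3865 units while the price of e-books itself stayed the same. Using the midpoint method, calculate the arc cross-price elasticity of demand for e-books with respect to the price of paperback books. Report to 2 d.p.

ΔQ_A = 3865 − 5934 = -2069; ΔP_B = 28.86 − 22.4 = 6.46.
Midpoints: Q̄_A = 4899.5, P̄_B = 25.63.
ε = (ΔQ_A/Q̄_A)/(ΔP_B/P̄_B) = (-2069/4899.5)/(6.46/25.63) ≈ -1.68.
ε < 0: e-books and paperback books are complements.

-1.68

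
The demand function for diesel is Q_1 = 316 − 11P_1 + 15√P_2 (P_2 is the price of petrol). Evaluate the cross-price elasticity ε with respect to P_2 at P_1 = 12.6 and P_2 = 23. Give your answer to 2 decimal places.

At P_1 = 12.6 and P_2 = 23: Q_1 = 249.337.
∂Q_1/∂P_2 = 15/(2√P_2) = 15/(2√23) = 1.5639.
ε = (∂Q_1/∂P_2)(P_2/Q_1) = 1.5639 × (23/249.337) ≈ 0.14.
ε > 0: substitutes.

0.14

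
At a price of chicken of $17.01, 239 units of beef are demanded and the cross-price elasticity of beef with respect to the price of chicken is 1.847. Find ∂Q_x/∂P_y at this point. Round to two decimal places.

25.95

ε = (∂Q_x/∂P_y)·(P_y/Q_x) ⇒ ∂Q_x/∂P_y = ε·Q_x/P_y = 1.847 × 239/17.01 ≈ 25.95.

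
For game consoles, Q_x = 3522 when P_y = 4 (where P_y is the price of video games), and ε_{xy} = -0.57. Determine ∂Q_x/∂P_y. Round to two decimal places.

ε = (∂Q_x/∂P_y)·(P_y/Q_x) ⇒ ∂Q_x/∂P_y = ε·Q_x/P_y = -0.57 × 3522/4 ≈ -501.89.

-501.89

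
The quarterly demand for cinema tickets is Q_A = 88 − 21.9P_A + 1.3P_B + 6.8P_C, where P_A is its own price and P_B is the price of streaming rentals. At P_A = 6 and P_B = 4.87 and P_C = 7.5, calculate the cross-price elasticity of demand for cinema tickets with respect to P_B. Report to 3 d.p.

0.454

At P_A = 6 and P_B = 4.87 and P_C = 7.5: Q_A = 13.931.
∂Q_A/∂P_B = 1.3.
ε = (∂Q_A/∂P_B)(P_B/Q_A) = 1.3 × (4.87/13.931) ≈ 0.454.
Since ε > 0, cinema tickets and streaming rentals are substitutes.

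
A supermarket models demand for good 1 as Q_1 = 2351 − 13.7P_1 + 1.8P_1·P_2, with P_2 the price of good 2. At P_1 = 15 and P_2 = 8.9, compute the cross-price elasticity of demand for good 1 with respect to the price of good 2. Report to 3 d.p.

At P_1 = 15 and P_2 = 8.9: Q_1 = 2385.8.
∂Q_1/∂P_2 = 1.8P_1 = 1.8(15) = 27.0000.
ε = (∂Q_1/∂P_2)(P_2/Q_1) = 27.0000 × (8.9/2385.8) ≈ 0.101.
ε > 0: substitutes.

0.101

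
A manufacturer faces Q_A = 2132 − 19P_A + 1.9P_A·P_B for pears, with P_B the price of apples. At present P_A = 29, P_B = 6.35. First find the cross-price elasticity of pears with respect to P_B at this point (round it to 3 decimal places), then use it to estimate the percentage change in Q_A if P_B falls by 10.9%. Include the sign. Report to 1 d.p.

At P_A = 29, P_B = 6.35: Q_A = 1930.885.
∂Q_A/∂P_B = 1.9P_A = 55.1000.
ε = (∂Q_A/∂P_B)(P_B/Q_A) = 55.1000 × 6.35/1930.885 ≈ 0.181.
%ΔQ_A ≈ ε × %ΔP_B = 0.181 × (-10.9%) = -2.0%.

-2.0%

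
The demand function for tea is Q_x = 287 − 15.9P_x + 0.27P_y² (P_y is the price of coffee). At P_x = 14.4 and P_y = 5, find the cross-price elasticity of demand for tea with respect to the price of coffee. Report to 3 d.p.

0.208

At P_x = 14.4 and P_y = 5: Q_x = 64.79.
∂Q_x/∂P_y = 0.54P_y = 0.54(5) = 2.7000.
ε = (∂Q_x/∂P_y)(P_y/Q_x) = 2.7000 × (5/64.79) ≈ 0.208.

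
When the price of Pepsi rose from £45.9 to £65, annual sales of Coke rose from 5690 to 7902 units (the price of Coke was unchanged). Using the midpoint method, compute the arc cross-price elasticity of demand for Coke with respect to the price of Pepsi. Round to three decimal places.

ΔQ_A = 7902 − 5690 = 2212; ΔP_B = 65 − 45.9 = 19.1.
Midpoints: Q̄_A = 6796.0, P̄_B = 55.45.
ε = (ΔQ_A/Q̄_A)/(ΔP_B/P̄_B) = (2212/6796.0)/(19.1/55.45) ≈ 0.945.

0.945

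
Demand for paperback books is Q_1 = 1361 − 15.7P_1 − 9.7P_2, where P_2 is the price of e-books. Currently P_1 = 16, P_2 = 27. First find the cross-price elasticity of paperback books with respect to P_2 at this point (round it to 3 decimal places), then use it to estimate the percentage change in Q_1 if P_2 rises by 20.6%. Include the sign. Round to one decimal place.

-6.4%

At P_1 = 16, P_2 = 27: Q_1 = 847.9.
∂Q_1/∂P_2 = -9.7.
ε = (∂Q_1/∂P_2)(P_2/Q_1) = -9.7000 × 27/847.9 ≈ -0.309.
%ΔQ_1 ≈ ε × %ΔP_2 = -0.309 × (20.6%) = -6.4%.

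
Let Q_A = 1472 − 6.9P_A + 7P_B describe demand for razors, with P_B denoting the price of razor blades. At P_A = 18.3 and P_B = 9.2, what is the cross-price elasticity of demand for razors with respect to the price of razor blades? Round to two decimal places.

0.05

At P_A = 18.3 and P_B = 9.2: Q_A = 1410.13.
∂Q_A/∂P_B = 7.
ε = (∂Q_A/∂P_B)(P_B/Q_A) = 7 × (9.2/1410.13) ≈ 0.05.
Since ε > 0, razors and razor blades are substitutes.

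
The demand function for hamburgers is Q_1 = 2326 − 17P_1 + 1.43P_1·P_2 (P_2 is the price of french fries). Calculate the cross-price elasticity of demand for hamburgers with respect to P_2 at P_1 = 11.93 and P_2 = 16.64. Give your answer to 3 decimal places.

At P_1 = 11.93 and P_2 = 16.64: Q_1 = 2407.067.
∂Q_1/∂P_2 = 1.43P_1 = 1.43(11.93) = 17.0599.
ε = (∂Q_1/∂P_2)(P_2/Q_1) = 17.0599 × (16.64/2407.067) ≈ 0.118.

0.118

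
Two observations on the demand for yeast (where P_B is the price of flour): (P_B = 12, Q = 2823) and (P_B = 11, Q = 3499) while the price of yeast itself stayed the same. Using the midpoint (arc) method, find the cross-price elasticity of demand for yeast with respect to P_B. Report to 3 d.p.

ΔQ_A = 3499 − 2823 = 676; ΔP_B = 11 − 12 = -1.
Midpoints: Q̄_A = 3161.0, P̄_B = 11.50.
ε = (ΔQ_A/Q̄_A)/(ΔP_B/P̄_B) = (676/3161.0)/(-1/11.50) ≈ -2.459.
ε < 0: yeast and flour are complements.

-2.459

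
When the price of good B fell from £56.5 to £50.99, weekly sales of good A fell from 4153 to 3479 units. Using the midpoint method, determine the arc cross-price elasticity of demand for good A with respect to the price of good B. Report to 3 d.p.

ΔQ_A = 3479 − 4153 = -674; ΔP_B = 50.99 − 56.5 = -5.51.
Midpoints: Q̄_A = 3816.0, P̄_B = 53.75.
ε = (ΔQ_A/Q̄_A)/(ΔP_B/P̄_B) = (-674/3816.0)/(-5.51/53.75) ≈ 1.723.
ε > 0: good A and good B are substitutes.

1.723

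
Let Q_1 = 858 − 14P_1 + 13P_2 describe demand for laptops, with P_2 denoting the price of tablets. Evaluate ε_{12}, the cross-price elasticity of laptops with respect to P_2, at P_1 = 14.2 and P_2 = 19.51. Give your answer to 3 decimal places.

0.278

At P_1 = 14.2 and P_2 = 19.51: Q_1 = 912.83.
∂Q_1/∂P_2 = 13.
ε = (∂Q_1/∂P_2)(P_2/Q_1) = 13 × (19.51/912.83) ≈ 0.278.
Since ε > 0, laptops and tablets are substitutes.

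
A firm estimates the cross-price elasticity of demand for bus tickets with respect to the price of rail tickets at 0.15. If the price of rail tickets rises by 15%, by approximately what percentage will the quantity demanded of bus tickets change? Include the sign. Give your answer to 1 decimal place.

2.3%

%ΔQ ≈ ε × %ΔP of rail tickets = 0.15 × (15%) = 2.3%.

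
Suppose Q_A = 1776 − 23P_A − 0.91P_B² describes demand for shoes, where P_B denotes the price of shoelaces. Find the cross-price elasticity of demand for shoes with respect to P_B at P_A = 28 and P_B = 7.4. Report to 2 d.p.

-0.09

At P_A = 28 and P_B = 7.4: Q_A = 1082.168.
∂Q_A/∂P_B = -1.82P_B = -1.82(7.4) = -13.4680.
ε = (∂Q_A/∂P_B)(P_B/Q_A) = -13.4680 × (7.4/1082.168) ≈ -0.09.
ε < 0: complements.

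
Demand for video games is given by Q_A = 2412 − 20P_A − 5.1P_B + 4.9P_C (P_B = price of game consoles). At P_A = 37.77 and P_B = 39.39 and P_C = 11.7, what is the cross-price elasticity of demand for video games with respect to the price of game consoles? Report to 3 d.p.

At P_A = 37.77 and P_B = 39.39 and P_C = 11.7: Q_A = 1513.041.
∂Q_A/∂P_B = -5.1.
ε = (∂Q_A/∂P_B)(P_B/Q_A) = -5.1 × (39.39/1513.041) ≈ -0.133.

-0.133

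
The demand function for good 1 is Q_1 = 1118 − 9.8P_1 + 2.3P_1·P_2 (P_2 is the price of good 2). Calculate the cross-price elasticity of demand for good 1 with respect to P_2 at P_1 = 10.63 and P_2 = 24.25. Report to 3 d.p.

At P_1 = 10.63 and P_2 = 24.25: Q_1 = 1606.714.
∂Q_1/∂P_2 = 2.3P_1 = 2.3(10.63) = 24.4490.
ε = (∂Q_1/∂P_2)(P_2/Q_1) = 24.4490 × (24.25/1606.714) ≈ 0.369.
ε > 0: substitutes.

0.369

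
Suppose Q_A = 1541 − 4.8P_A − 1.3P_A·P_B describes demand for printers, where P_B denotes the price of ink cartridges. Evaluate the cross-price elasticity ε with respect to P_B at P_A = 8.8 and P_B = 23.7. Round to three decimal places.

-0.221

At P_A = 8.8 and P_B = 23.7: Q_A = 1227.632.
∂Q_A/∂P_B = -1.3P_A = -1.3(8.8) = -11.4400.
ε = (∂Q_A/∂P_B)(P_B/Q_A) = -11.4400 × (23.7/1227.632) ≈ -0.221.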